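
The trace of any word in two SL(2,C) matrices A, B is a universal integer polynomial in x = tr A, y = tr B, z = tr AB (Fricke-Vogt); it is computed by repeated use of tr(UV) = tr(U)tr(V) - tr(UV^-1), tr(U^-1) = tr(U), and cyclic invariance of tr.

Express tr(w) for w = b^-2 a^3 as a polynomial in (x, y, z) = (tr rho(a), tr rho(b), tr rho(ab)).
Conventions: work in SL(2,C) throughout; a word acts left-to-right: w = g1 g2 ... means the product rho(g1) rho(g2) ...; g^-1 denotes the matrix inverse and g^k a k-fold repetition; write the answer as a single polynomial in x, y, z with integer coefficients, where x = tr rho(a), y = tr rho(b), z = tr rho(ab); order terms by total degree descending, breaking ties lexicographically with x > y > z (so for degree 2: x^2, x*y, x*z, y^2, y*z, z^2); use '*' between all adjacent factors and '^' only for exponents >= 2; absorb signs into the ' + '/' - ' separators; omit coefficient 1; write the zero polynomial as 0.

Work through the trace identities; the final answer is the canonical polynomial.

tr(a^2) = tr(a)*tr(a) - tr(1) = x^2 - 2
tr(a^3) = tr(a)*tr(a^2) - tr(a) = x^3 - 3*x
tr(b a^2) = tr(a)*tr(b a) - tr(b) = x*z - y
tr(a^3 b) = tr(a)*tr(b a^2) - tr(b a) = x^2*z - x*y - z
tr(a^3 b^-1) = tr(a^3)*tr(b) - tr(a^3 b) = x^3*y - x^2*z - 2*x*y + z
tr(b^-2 a^3) = tr(a^3 b^-1)*tr(b) - tr(a^3) = x^3*y^2 - x^2*y*z - x^3 - 2*x*y^2 + y*z + 3*x

x^3*y^2 - x^2*y*z - x^3 - 2*x*y^2 + y*z + 3*x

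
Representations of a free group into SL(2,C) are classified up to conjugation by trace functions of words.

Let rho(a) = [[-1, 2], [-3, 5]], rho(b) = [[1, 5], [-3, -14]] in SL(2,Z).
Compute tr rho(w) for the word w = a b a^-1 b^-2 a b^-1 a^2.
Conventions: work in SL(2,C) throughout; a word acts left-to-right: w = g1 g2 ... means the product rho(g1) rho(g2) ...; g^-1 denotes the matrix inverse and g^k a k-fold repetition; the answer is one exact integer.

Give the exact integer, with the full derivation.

-30124328

rho(a) = [[-1, 2], [-3, 5]]
... * rho(b) = [[1, 5], [-3, -14]]  ->  [[-7, -33], [-18, -85]]
... * rho(a^-1) = [[5, -2], [3, -1]]  ->  [[-134, 47], [-345, 121]]
... * rho(b^-1) = [[-14, -5], [3, 1]]  ->  [[2017, 717], [5193, 1846]]
... * rho(b^-1) = [[-14, -5], [3, 1]]  ->  [[-26087, -9368], [-67164, -24119]]
... * rho(a) = [[-1, 2], [-3, 5]]  ->  [[54191, -99014], [139521, -254923]]
... * rho(b^-1) = [[-14, -5], [3, 1]]  ->  [[-1055716, -369969], [-2718063, -952528]]
... * rho(a) = [[-1, 2], [-3, 5]]  ->  [[2165623, -3961277], [5575647, -10198766]]
... * rho(a) = [[-1, 2], [-3, 5]]  ->  [[9718208, -15475139], [25020651, -39842536]]
tr = 9718208 + -39842536 = -30124328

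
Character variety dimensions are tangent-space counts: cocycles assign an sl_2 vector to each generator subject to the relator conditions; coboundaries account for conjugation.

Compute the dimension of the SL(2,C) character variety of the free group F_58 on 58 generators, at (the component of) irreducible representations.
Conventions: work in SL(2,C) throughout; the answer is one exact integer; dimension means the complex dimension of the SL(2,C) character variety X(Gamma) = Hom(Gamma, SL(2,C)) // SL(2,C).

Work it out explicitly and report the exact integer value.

171

Here Gamma is free of rank 58 — no relator constrains a cocycle.
Z^1(Gamma, Ad rho) = (sl_2)^58: a cocycle is a free choice of one sl_2 vector per generator, so dim Z^1 = 3*58 = 174.
dim B^1 = 3: the coboundary map is injective because an irreducible image has centralizer 0 in sl_2.
dim X = dim H^1 = dim Z^1 - dim B^1 = 174 - 3 = 171.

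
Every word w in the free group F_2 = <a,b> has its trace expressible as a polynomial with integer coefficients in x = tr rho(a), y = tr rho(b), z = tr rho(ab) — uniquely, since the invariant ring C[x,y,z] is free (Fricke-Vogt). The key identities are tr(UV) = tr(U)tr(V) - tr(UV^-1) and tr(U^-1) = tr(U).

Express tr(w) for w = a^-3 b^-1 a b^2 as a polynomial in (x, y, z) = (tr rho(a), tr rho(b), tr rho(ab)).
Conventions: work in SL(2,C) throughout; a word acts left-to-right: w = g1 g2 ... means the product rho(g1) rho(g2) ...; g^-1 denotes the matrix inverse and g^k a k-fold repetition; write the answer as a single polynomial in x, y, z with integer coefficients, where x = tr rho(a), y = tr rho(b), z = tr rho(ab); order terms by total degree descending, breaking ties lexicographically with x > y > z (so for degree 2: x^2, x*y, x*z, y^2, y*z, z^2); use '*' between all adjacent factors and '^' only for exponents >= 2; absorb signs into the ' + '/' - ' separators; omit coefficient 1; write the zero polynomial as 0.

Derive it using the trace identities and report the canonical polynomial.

-x^3*y^2*z + x^4*y + x^2*y^3 + x^2*y*z^2 + x*y^2*z - 4*x^2*y - y^3 - y*z^2 - x*z + 3*y

tr(b^2) = tr(b)*tr(b) - tr(1)  (reduce the b square) = y^2 - 2
tr(b^2 a) = tr(b)*tr(a b) - tr(a)  (reduce the b square) = y*z - x
tr(b^2 a^-1) = tr(b^2)*tr(a) - tr(b^2 a)  (eliminate a^-1) = x*y^2 - y*z - x
tr(b a b^2) = tr(b)*tr(b a b) - tr(b a)  (reduce the b square) = y^2*z - x*y - z
tr(a b a b) = tr(b a)*tr(b a) - tr(1)  (split on b) = z^2 - 2
tr(a b a) = tr(a)*tr(b a) - tr(b)  (reduce the a square) = x*z - y
tr(b a b^2 a) = tr(b)*tr(a b a b) - tr(a b a)  (reduce the b square) = y*z^2 - x*z - y
tr(a^-1 b a b^2) = tr(b a b^2)*tr(a) - tr(b a b^2 a)  (eliminate a^-1) = x*y^2*z - x^2*y - y*z^2 + y
tr(a b^2 a^-2 b) = tr(a^-1 b a b^2)*tr(a) - tr(a^-1 b a b^2 a)  (eliminate a^-1) = x^2*y^2*z - x^3*y - x*y*z^2 - y^2*z + 2*x*y + z
tr(a^-1 b^-1 a b^2 a^-1) = tr(a b^2 a^-2)*tr(b) - tr(a b^2 a^-2 b)  (eliminate b^-1) = -x^2*y^2*z + x^3*y + x*y^3 + x*y*z^2 - 3*x*y - z
tr(a b^2 a) = tr(a)*tr(b^2 a) - tr(b^2)  (reduce the a square) = x*y*z - x^2 - y^2 + 2
tr(b^-1 a b^2 a) = tr(a b^2 a)*tr(b) - tr(a b^2 a b)  (eliminate b^-1) = x*y^2*z - x^2*y - y^3 - y*z^2 + x*z + 3*y
tr(a^-1 b^-1 a b^2) = tr(b^-1 a b^2)*tr(a) - tr(b^-1 a b^2 a)  (eliminate a^-1) = -x*y^2*z + x^2*y + y^3 + y*z^2 - 3*y
tr(a^-3 b^-1 a b^2) = tr(a^-1 b^-1 a b^2 a^-1)*tr(a) - tr(a^-1 b^-1 a b^2)  (eliminate a^-1) = -x^3*y^2*z + x^4*y + x^2*y^3 + x^2*y*z^2 + x*y^2*z - 4*x^2*y - y^3 - y*z^2 - x*z + 3*y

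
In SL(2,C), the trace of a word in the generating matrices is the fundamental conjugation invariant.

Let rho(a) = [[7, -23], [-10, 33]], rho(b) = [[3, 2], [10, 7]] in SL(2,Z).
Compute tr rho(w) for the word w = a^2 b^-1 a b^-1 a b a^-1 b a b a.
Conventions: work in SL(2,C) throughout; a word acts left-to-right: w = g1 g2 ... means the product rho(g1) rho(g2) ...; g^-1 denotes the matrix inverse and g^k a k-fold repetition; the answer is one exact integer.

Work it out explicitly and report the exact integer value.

-455913563398

rho(a) = [[7, -23], [-10, 33]]
... * rho(a) = [[7, -23], [-10, 33]]  ->  [[279, -920], [-400, 1319]]
... * rho(b^-1) = [[7, -2], [-10, 3]]  ->  [[11153, -3318], [-15990, 4757]]
... * rho(a) = [[7, -23], [-10, 33]]  ->  [[111251, -366013], [-159500, 524751]]
... * rho(b^-1) = [[7, -2], [-10, 3]]  ->  [[4438887, -1320541], [-6364010, 1893253]]
... * rho(a) = [[7, -23], [-10, 33]]  ->  [[44277619, -145672254], [-63480600, 208849579]]
... * rho(b) = [[3, 2], [10, 7]]  ->  [[-1323889683, -931150540], [1898053990, 1334985853]]
... * rho(a^-1) = [[33, 23], [10, 7]]  ->  [[-52999864939, -36967516489], [75985640200, 53000142741]]
... * rho(b) = [[3, 2], [10, 7]]  ->  [[-528674759707, -364772345301], [757958348010, 522972279587]]
... * rho(a) = [[7, -23], [-10, 33]]  ->  [[-52999864939, 122032078328], [75985640200, -174956777859]]
... * rho(b) = [[3, 2], [10, 7]]  ->  [[1061321188463, 748224818418], [-1521610857990, -1072726164613]]
... * rho(a) = [[7, -23], [-10, 33]]  ->  [[-52999864939, 281031673145], [75985640200, -402913698459]]
tr = -52999864939 + -402913698459 = -455913563398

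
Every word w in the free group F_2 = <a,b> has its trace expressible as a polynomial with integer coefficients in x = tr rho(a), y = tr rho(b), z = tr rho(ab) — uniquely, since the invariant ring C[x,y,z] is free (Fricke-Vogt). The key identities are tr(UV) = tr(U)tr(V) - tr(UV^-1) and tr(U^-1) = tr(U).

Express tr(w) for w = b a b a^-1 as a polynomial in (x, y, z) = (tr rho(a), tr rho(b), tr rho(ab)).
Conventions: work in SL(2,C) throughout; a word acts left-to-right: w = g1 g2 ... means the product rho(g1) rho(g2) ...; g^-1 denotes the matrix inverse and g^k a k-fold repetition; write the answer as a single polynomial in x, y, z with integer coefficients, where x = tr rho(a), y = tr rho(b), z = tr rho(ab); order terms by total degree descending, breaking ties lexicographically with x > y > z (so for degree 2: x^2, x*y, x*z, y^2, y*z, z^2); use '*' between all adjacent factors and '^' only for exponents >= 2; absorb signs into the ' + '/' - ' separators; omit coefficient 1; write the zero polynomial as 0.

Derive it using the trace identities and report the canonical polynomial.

use: tr(b a b) = tr(b) tr(a b) - tr(a)  (reduce the b square) = y*z - x
use: tr(b a b a) = tr(b a) tr(b a) - tr(1)  (split on b) = z^2 - 2
tr(b a b a^-1) = tr(b a b) tr(a) - tr(b a b a)  (eliminate a^-1) = x*y*z - x^2 - z^2 + 2

x*y*z - x^2 - z^2 + 2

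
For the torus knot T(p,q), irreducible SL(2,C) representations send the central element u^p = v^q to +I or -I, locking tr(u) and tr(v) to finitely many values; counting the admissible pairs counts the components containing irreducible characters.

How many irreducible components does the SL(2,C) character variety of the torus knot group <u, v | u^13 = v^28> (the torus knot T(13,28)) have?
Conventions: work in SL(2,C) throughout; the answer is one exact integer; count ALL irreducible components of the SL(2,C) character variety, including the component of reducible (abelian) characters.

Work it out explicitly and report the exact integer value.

163

For T(13,28): irreducibility forces the central element u^13 = v^28 to one of +I, -I.
On an irreducible component, tr(u) is locked at 2*cos(pi*alpha/13) for some alpha in 1..12, and tr(v) at 2*cos(pi*beta/28) for some beta in 1..27.
The two central values (-1)^alpha I and (-1)^beta I must be the same matrix, so alpha and beta share a parity.
Counting: 6 odd alphas x 14 odd betas + 6 even alphas x 13 even betas = 84 + 78 = 162.
That is 162 components of irreducible characters, and with the reducible (abelian) component the total is 163.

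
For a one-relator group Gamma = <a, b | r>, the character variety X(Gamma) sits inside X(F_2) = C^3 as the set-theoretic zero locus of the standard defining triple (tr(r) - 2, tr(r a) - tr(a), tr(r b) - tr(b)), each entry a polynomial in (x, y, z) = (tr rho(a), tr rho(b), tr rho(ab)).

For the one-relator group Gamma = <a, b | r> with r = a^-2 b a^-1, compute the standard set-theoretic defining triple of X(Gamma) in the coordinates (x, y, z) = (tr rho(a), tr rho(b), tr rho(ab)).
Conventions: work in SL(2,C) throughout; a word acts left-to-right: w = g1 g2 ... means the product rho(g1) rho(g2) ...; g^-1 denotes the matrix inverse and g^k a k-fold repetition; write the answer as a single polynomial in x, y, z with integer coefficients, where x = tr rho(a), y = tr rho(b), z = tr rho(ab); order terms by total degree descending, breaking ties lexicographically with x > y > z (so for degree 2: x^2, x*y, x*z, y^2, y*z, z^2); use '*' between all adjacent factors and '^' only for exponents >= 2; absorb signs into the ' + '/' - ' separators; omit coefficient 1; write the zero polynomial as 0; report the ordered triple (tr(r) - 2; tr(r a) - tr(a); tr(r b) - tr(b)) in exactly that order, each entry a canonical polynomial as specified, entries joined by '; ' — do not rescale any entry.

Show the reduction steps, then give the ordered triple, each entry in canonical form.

x^3*y - x^2*z - 2*x*y + z - 2; x^2*y - x*z - x - y; x^3*y^2 - 2*x^2*y*z - x*y^2 + x*z^2 + y*z - x - y

trace(a^-1 b) = trace(b)*trace(a) - trace(b a) = x*y - z
trace(a^-1 b a^-1) = trace(a^-1 b)*trace(a) - trace(a^-1 b a) = x^2*y - x*z - y
trace(a^-2 b a^-1) = trace(a^-1 b a^-1)*trace(a) - trace(a^-1 b) = x^3*y - x^2*z - 2*x*y + z
apply: trace(b^2) = trace(b)*trace(b) - trace(1)  (reduce the b square) = y^2 - 2
apply: trace(b^2 a) = trace(b)*trace(a b) - trace(a)  (reduce the b square) = y*z - x
trace(b a^-1 b) = trace(b^2)*trace(a) - trace(b^2 a)  (eliminate a^-1) = x*y^2 - y*z - x
trace(b a b a) = trace(b a)*trace(b a) - trace(1)  (split on b) = z^2 - 2
apply: trace(b a^-1 b a) = trace(b a b)*trace(a) - trace(b a b a)  (eliminate a^-1) = x*y*z - x^2 - z^2 + 2
apply: trace(b a^-1 b a^-1) = trace(b a^-1 b)*trace(a) - trace(b a^-1 b a)  (eliminate a^-1) = x^2*y^2 - 2*x*y*z + z^2 - 2
trace(a^-2 b a^-1 b) = trace(b a^-1 b a^-1)*trace(a) - trace(b a^-1 b)  (eliminate a^-1) = x^3*y^2 - 2*x^2*y*z - x*y^2 + x*z^2 + y*z - x
assemble the triple (trace(r) - 2; trace(r a) - x; trace(r b) - y)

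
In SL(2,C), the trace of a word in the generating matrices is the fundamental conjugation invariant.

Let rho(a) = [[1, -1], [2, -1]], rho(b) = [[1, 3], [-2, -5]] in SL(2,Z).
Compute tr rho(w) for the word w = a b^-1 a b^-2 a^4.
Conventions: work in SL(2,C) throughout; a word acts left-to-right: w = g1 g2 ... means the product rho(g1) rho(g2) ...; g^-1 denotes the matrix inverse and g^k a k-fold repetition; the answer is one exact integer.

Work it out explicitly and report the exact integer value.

-780

rho(a) = [[1, -1], [2, -1]]
... * rho(b^-1) = [[-5, -3], [2, 1]]  ->  [[-7, -4], [-12, -7]]
... * rho(a) = [[1, -1], [2, -1]]  ->  [[-15, 11], [-26, 19]]
... * rho(b^-1) = [[-5, -3], [2, 1]]  ->  [[97, 56], [168, 97]]
... * rho(b^-1) = [[-5, -3], [2, 1]]  ->  [[-373, -235], [-646, -407]]
... * rho(a) = [[1, -1], [2, -1]]  ->  [[-843, 608], [-1460, 1053]]
... * rho(a) = [[1, -1], [2, -1]]  ->  [[373, 235], [646, 407]]
... * rho(a) = [[1, -1], [2, -1]]  ->  [[843, -608], [1460, -1053]]
... * rho(a) = [[1, -1], [2, -1]]  ->  [[-373, -235], [-646, -407]]
tr = -373 + -407 = -780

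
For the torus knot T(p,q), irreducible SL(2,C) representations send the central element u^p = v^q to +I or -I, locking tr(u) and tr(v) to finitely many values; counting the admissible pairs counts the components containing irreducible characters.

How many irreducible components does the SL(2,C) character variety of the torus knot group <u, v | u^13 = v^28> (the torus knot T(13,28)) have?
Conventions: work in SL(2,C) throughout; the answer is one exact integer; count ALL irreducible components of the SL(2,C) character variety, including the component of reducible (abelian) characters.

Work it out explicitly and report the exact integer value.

For T(13,28): irreducibility forces the central element u^13 = v^28 to one of +I, -I.
On an irreducible component, tr(u) is locked at 2*cos(pi*alpha/13) for some alpha in 1..12, and tr(v) at 2*cos(pi*beta/28) for some beta in 1..27.
Consistency of u^13 = (-1)^alpha I with v^28 = (-1)^beta I forces alpha = beta (mod 2).
count pairs: odd alpha (6 choices) x odd beta (14), plus even alpha (6) x even beta (13): 6*14 + 6*13 = 162.
Total: 162 irreducible-character components + 1 reducible (abelian) component = 163.

163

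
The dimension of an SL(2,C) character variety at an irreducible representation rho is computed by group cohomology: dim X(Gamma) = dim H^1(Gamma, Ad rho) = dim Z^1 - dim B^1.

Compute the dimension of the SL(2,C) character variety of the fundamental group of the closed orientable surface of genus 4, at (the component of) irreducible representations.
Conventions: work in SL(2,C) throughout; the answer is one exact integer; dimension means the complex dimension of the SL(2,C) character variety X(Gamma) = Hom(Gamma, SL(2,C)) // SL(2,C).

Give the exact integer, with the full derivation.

Gamma = pi_1(Sigma_4) = < a_1, b_1, ..., a_4, b_4 | prod [a_i, b_i] > has 2g = 8 generators and 1 relator.
A cocycle assigns one sl_2 vector per generator subject to the relator condition d_2(z) = 0: dim of the unconstrained space is 3*2g = 24.
H^2 = coker(d_2) is dual to H^0 = 0 at irreducible rho (Poincare duality), so d_2 is onto: dim Z^1 = 21.
Coboundaries contribute dim B^1 = 3 (injective at irreducible rho).
dim X = dim H^1 = 21 - 3 = 18.

18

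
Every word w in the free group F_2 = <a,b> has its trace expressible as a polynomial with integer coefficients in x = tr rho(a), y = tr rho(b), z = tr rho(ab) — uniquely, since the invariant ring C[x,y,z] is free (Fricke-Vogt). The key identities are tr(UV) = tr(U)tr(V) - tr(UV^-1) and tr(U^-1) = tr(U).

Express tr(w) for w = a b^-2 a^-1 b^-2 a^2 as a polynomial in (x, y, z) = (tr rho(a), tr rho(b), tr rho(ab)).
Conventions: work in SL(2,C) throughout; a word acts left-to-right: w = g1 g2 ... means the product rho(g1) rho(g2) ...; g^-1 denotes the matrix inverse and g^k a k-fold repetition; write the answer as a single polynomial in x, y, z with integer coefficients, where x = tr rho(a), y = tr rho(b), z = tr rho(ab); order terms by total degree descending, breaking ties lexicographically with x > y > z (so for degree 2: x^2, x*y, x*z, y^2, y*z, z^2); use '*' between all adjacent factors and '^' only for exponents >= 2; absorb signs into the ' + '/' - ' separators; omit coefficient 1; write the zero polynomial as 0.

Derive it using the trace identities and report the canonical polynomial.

x^3*y^3*z - x^4*y^2 - x^2*y^2*z^2 - 2*x*y^3*z + 2*x^2*y^2 + y^2*z^2 + 2*x*y*z + x^2 - 2

reduce: trace(a^2) = trace(a) trace(a) - trace(1) = x^2 - 2
trace(a^2 b) = trace(a) trace(b a) - trace(b) = x*z - y
so trace(a^2 b^-1) = trace(a^2) trace(b) - trace(a^2 b) = x^2*y - x*z - y
reduce: trace(b^-2 a^2) = trace(a^2 b^-1) trace(b) - trace(a^2) = x^2*y^2 - x*y*z - x^2 - y^2 + 2
reduce: trace(a^3) = trace(a) trace(a^2) - trace(a) = x^3 - 3*x
reduce: trace(a^2 b a) = trace(a) trace(a b a) - trace(a b) = x^2*z - x*y - z
trace(a^3 b a) = trace(a) trace(a^2 b a) - trace(a^2 b) = x^3*z - x^2*y - 2*x*z + y
trace(b a b a) = trace(b a) trace(b a) - trace(1) = z^2 - 2
trace(b a b) = trace(b) trace(a b) - trace(a) = y*z - x
so trace(b a b a^2) = trace(a) trace(b a b a) - trace(b a b) = x*z^2 - y*z - x
reduce: trace(a^3 b a b) = trace(a) trace(b a b a^2) - trace(b a b a) = x^2*z^2 - x*y*z - x^2 - z^2 + 2
trace(b^-1 a^3 b a) = trace(a^3 b a) trace(b) - trace(a^3 b a b) = x^3*y*z - x^2*y^2 - x^2*z^2 - x*y*z + x^2 + y^2 + z^2 - 2
trace(a^3 b a^-1 b^-1) = trace(b^-1 a^3 b) trace(a) - trace(b^-1 a^3 b a) = -x^3*y*z + x^4 + x^2*y^2 + x^2*z^2 + x*y*z - 4*x^2 - y^2 - z^2 + 2
trace(a^-1 b^-2 a^3 b) = trace(a^3 b a^-1 b^-1) trace(b) - trace(a^3 b a^-1) = -x^3*y^2*z + x^4*y + x^2*y^3 + x^2*y*z^2 + x*y^2*z - 4*x^2*y - y^3 - y*z^2 - x*z + 3*y
reduce: trace(b^-1 a^-1 b^-2 a^3) = trace(a^-1 b^-2 a^3) trace(b) - trace(a^-1 b^-2 a^3 b) = x^3*y^2*z - x^4*y - x^2*y*z^2 - 2*x*y^2*z + 3*x^2*y + y*z^2 + x*z - y
reduce: trace(a b^-2 a^-1 b^-2 a^2) = trace(b^-1 a^-1 b^-2 a^3) trace(b) - trace(b^-1 a^-1 b^-2 a^3 b) = x^3*y^3*z - x^4*y^2 - x^2*y^2*z^2 - 2*x*y^3*z + 2*x^2*y^2 + y^2*z^2 + 2*x*y*z + x^2 - 2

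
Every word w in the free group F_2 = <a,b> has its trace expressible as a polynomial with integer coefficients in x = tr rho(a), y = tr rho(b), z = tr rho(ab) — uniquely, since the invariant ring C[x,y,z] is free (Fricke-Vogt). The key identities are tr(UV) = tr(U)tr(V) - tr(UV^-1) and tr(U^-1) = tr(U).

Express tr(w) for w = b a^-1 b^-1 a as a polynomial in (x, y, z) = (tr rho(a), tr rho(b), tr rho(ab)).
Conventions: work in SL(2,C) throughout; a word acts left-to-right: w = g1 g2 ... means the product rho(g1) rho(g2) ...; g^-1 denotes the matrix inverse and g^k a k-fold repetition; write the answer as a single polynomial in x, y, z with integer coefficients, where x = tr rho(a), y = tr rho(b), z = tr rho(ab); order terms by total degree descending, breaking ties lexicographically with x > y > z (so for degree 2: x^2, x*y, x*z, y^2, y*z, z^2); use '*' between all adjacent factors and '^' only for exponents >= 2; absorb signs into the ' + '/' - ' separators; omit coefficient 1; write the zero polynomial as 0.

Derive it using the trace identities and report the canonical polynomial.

-x*y*z + x^2 + y^2 + z^2 - 2

reduce: tr(b a b) = tr(b)*tr(a b) - tr(a) = y*z - x
reduce: tr(b a b a) = tr(b a)*tr(b a) - tr(1) = z^2 - 2
reduce: tr(a b a^-1 b) = tr(b a b)*tr(a) - tr(b a b a) = x*y*z - x^2 - z^2 + 2
so tr(b a^-1 b^-1 a) = tr(a b a^-1)*tr(b) - tr(a b a^-1 b) = -x*y*z + x^2 + y^2 + z^2 - 2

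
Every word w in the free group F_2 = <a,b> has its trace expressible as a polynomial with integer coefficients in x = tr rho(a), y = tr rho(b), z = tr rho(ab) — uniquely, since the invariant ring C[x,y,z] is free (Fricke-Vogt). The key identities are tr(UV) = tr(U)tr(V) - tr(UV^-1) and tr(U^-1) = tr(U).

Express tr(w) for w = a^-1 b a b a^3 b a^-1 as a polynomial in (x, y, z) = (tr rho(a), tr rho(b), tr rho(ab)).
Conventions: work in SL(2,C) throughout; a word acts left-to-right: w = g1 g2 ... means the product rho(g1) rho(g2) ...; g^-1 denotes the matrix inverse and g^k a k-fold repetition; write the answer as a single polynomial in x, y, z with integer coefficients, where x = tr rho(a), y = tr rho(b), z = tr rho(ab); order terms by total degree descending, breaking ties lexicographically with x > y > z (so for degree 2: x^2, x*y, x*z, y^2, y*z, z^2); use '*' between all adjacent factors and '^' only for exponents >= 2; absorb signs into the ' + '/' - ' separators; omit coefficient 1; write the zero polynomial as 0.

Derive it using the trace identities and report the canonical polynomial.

x^4*y*z^2 - x^5*z - x^3*y^2*z - x^3*z^3 - x^2*y*z^2 + 5*x^3*z + x*y^2*z + x*z^3 + y*z^2 - 5*x*z - y

tr(a b a b) = tr(b a) * tr(b a) - tr(1)  (split on b) = z^2 - 2
tr(a b a) = tr(a) * tr(b a) - tr(b)  (reduce the a square) = x*z - y
tr(b^2 a b a) = tr(b) * tr(a b a b) - tr(a b a)  (reduce the b square) = y*z^2 - x*z - y
tr(a b^2) = tr(b) * tr(a b) - tr(a)  (reduce the b square) = y*z - x
tr(b^2 a b) = tr(b) * tr(a b^2) - tr(a b)  (reduce the b square) = y^2*z - x*y - z
tr(a b^2 a b a) = tr(a) * tr(b^2 a b a) - tr(b^2 a b)  (reduce the a square) = x*y*z^2 - x^2*z - y^2*z + z
tr(b a b a^3 b) = tr(a) * tr(a b^2 a b a) - tr(a b^2 a b)  (reduce the a square) = x^2*y*z^2 - x^3*z - x*y^2*z - y*z^2 + 2*x*z + y
tr(b a b a b a) = tr(a b a b) * tr(a b) - tr(b a)  (split on a) = z^3 - 3*z
tr(b a b a b a^2) = tr(a) * tr(b a b a b a) - tr(b a b a b)  (reduce the a square) = x*z^3 - y*z^2 - 2*x*z + y
tr(b a b a^3 b a) = tr(a) * tr(b a b a b a^2) - tr(b a b a b a)  (reduce the a square) = x^2*z^3 - x*y*z^2 - 2*x^2*z - z^3 + x*y + 3*z
tr(a^-1 b a b a^3 b) = tr(b a b a^3 b) * tr(a) - tr(b a b a^3 b a)  (eliminate a^-1) = x^3*y*z^2 - x^4*z - x^2*y^2*z - x^2*z^3 + 4*x^2*z + z^3 - 3*z
tr(a^-1 b a b a^3 b a^-1) = tr(a^-1 b a b a^3 b) * tr(a) - tr(a^-1 b a b a^3 b a)  (eliminate a^-1) = x^4*y*z^2 - x^5*z - x^3*y^2*z - x^3*z^3 - x^2*y*z^2 + 5*x^3*z + x*y^2*z + x*z^3 + y*z^2 - 5*x*z - y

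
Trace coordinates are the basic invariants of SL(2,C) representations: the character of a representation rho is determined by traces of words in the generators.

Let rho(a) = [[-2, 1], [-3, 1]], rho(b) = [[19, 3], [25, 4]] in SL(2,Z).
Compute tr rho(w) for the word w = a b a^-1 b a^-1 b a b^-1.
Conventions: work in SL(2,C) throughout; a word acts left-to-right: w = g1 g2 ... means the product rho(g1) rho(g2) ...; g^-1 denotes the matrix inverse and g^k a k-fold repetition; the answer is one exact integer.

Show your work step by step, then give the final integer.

-10373

rho(a) = [[-2, 1], [-3, 1]]
... * rho(b) = [[19, 3], [25, 4]]  ->  [[-13, -2], [-32, -5]]
... * rho(a^-1) = [[1, -1], [3, -2]]  ->  [[-19, 17], [-47, 42]]
... * rho(b) = [[19, 3], [25, 4]]  ->  [[64, 11], [157, 27]]
... * rho(a^-1) = [[1, -1], [3, -2]]  ->  [[97, -86], [238, -211]]
... * rho(b) = [[19, 3], [25, 4]]  ->  [[-307, -53], [-753, -130]]
... * rho(a) = [[-2, 1], [-3, 1]]  ->  [[773, -360], [1896, -883]]
... * rho(b^-1) = [[4, -3], [-25, 19]]  ->  [[12092, -9159], [29659, -22465]]
tr = 12092 + -22465 = -10373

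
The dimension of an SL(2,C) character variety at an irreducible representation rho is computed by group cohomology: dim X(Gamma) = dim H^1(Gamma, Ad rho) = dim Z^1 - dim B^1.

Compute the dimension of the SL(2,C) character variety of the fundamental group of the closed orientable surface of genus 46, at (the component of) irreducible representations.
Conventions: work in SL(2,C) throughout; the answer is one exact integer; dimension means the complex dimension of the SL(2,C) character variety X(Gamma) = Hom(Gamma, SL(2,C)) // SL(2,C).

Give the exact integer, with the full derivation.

270

pi_1 of the closed genus-46 surface has 92 generators bound by the single product-of-commutators relator.
Unconstrained cocycle data is one sl_2 vector per generator (276 dimensions), cut by the relator condition d_2(z) = 0.
H^2 = coker(d_2) is dual to H^0 = 0 at irreducible rho (Poincare duality), so d_2 is onto: dim Z^1 = 273.
dim B^1 = 3 (coboundaries, injective at irreducible rho).
Hence dim X = 273 - 3 = 270.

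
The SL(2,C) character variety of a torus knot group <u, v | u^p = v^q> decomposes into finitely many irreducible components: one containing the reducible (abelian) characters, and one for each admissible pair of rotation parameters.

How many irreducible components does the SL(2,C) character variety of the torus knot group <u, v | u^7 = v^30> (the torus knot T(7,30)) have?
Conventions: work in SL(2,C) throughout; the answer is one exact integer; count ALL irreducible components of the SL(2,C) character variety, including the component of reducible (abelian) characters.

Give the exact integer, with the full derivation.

88

Gamma = < u, v | u^7 = v^30 > (torus knot T(7,30)); the central element u^7 = v^30 acts as +I or -I in any irreducible SL(2,C) representation.
This locks tr(u) to 2*cos(pi*alpha/7), alpha in 1..6, and tr(v) to 2*cos(pi*beta/30), beta in 1..29, on each component of irreducible characters.
Consistency of u^7 = (-1)^alpha I with v^30 = (-1)^beta I forces alpha = beta (mod 2).
Enumerate parity-matched pairs: 3*15 odd-odd plus 3*14 even-even gives 87.
That is 87 components of irreducible characters, and with the reducible (abelian) component the total is 88.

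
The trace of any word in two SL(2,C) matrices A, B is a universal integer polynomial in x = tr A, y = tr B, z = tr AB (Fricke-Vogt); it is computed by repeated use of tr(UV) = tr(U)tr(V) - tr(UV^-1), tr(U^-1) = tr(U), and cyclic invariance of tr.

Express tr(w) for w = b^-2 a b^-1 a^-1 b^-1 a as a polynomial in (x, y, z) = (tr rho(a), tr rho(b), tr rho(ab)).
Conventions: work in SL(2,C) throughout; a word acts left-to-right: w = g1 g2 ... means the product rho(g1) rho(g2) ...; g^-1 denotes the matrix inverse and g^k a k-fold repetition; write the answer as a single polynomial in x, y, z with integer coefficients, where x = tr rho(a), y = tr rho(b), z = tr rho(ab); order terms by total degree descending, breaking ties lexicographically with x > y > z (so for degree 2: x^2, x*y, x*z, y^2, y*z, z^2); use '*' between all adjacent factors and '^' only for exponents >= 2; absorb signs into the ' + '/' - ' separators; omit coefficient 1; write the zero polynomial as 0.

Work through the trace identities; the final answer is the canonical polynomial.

trace(b^-1 a) = trace(a)*trace(b) - trace(a b)  (eliminate b^-1) = x*y - z
reduce: trace(b^-1 a b^-1) = trace(b^-1 a)*trace(b) - trace(b^-1 a b)  (eliminate b^-1) = x*y^2 - y*z - x
reduce: trace(a^2) = trace(a)*trace(a) - trace(1)  (reduce the a square) = x^2 - 2
trace(a^2 b) = trace(a)*trace(b a) - trace(b)  (reduce the a square) = x*z - y
trace(a b^-1 a) = trace(a^2)*trace(b) - trace(a^2 b)  (eliminate b^-1) = x^2*y - x*z - y
so trace(a b a^2) = trace(a)*trace(b a^2) - trace(b a)  (reduce the a square) = x^2*z - x*y - z
trace(b a b a) = trace(a b)*trace(a b) - trace(1)  (split on a) = z^2 - 2
trace(b a b) = trace(b)*trace(a b) - trace(a)  (reduce the b square) = y*z - x
so trace(a b a^2 b) = trace(a)*trace(b a b a) - trace(b a b)  (reduce the a square) = x*z^2 - y*z - x
trace(a b^-1 a b a) = trace(a b a^2)*trace(b) - trace(a b a^2 b)  (eliminate b^-1) = x^2*y*z - x*y^2 - x*z^2 + x
reduce: trace(a b a b a b) = trace(a b)*trace(a b a b) - trace(a^-1 b^-1)  (split on a) = z^3 - 3*z
trace(a b^-1 a b a b) = trace(a b a b a)*trace(b) - trace(a b a b a b)  (eliminate b^-1) = x*y*z^2 - y^2*z - z^3 - x*y + 3*z
trace(b a b^-1 a b^-1 a) = trace(a b^-1 a b a)*trace(b) - trace(a b^-1 a b a b)  (eliminate b^-1) = x^2*y^2*z - x*y^3 - 2*x*y*z^2 + y^2*z + z^3 + 2*x*y - 3*z
trace(a b^-1 a b^-1 a^-1 b) = trace(b a b^-1 a b^-1)*trace(a) - trace(b a b^-1 a b^-1 a)  (eliminate a^-1) = -x^2*y^2*z + x^3*y + x*y^3 + 2*x*y*z^2 - x^2*z - y^2*z - z^3 - 3*x*y + 3*z
trace(b^-1 a b^-1 a^-1 b^-1 a) = trace(a b^-1 a b^-1 a^-1)*trace(b) - trace(a b^-1 a b^-1 a^-1 b)  (eliminate b^-1) = x^2*y^2*z - x^3*y - 2*x*y*z^2 + x^2*z + z^3 + 2*x*y - 3*z
trace(b a^2 b) = trace(b)*trace(a^2 b) - trace(a^2)  (reduce the b square) = x*y*z - x^2 - y^2 + 2
trace(a^-1 b a^2 b) = trace(b a^2 b)*trace(a) - trace(b a^2 b a)  (eliminate a^-1) = x^2*y*z - x^3 - x*y^2 - x*z^2 + y*z + 3*x
so trace(a^2 b^-1 a^-1 b) = trace(a^-1 b a^2)*trace(b) - trace(a^-1 b a^2 b)  (eliminate b^-1) = -x^2*y*z + x^3 + x*y^2 + x*z^2 - 3*x
reduce: trace(a b^-1 a^-1 b^-1 a) = trace(a^2 b^-1 a^-1)*trace(b) - trace(a^2 b^-1 a^-1 b)  (eliminate b^-1) = x^2*y*z - x^3 - x*z^2 - y*z + 3*x
reduce: trace(b^-2 a b^-1 a^-1 b^-1 a) = trace(b^-1 a b^-1 a^-1 b^-1 a)*trace(b) - trace(b^-1 a b^-1 a^-1 b^-1 a b)  (eliminate b^-1) = x^2*y^3*z - x^3*y^2 - 2*x*y^2*z^2 + y*z^3 + x^3 + 2*x*y^2 + x*z^2 - 2*y*z - 3*x

x^2*y^3*z - x^3*y^2 - 2*x*y^2*z^2 + y*z^3 + x^3 + 2*x*y^2 + x*z^2 - 2*y*z - 3*x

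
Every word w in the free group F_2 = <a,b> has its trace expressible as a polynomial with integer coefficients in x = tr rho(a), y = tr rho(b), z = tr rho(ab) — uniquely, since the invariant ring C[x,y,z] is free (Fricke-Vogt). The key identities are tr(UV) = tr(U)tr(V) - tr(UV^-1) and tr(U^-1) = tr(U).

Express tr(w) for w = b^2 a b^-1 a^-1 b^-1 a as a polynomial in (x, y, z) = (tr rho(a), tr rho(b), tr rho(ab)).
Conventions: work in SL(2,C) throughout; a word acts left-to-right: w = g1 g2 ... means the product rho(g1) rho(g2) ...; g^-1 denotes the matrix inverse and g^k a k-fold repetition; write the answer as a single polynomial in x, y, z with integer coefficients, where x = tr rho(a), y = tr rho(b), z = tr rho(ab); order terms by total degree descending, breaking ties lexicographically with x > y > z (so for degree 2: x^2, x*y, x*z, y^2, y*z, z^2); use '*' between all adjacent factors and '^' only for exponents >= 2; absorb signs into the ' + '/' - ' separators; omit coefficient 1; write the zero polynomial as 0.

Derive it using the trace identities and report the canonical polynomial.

x*y^2*z^2 - 2*x^2*y*z - y^3*z - y*z^3 + x^3 + x*y^2 + x*z^2 + 4*y*z - 3*x

next, tr(b a b) = tr(b)*tr(a b) - tr(a) = y*z - x
next, tr(b a b^2) = tr(b)*tr(b a b) - tr(b a) = y^2*z - x*y - z
next, tr(a b a b) = tr(a b)*tr(a b) - tr(1)   [split at repeated a] = z^2 - 2
and tr(a b a) = tr(a)*tr(b a) - tr(b) = x*z - y
and tr(a b^2 a b) = tr(b)*tr(a b a b) - tr(a b a) = y*z^2 - x*z - y
tr(a^2) = tr(a)*tr(a) - tr(1) = x^2 - 2
tr(a b^2 a) = tr(b)*tr(a^2 b) - tr(a^2) = x*y*z - x^2 - y^2 + 2
tr(b a b^2 a b) = tr(b)*tr(a b^2 a b) - tr(a b^2 a) = y^2*z^2 - 2*x*y*z + x^2 - 2
next, tr(a b a b a b) = tr(a b)*tr(a b a b) - tr(a^-1 b^-1)   [split at repeated a] = z^3 - 3*z
tr(a b a b a) = tr(a)*tr(b a b a) - tr(b a b) = x*z^2 - y*z - x
tr(b a b^2 a b a) = tr(b)*tr(a b a b a b) - tr(a b a b a) = y*z^3 - x*z^2 - 2*y*z + x
tr(a^-1 b a b^2 a b) = tr(b a b^2 a b)*tr(a) - tr(b a b^2 a b a) = x*y^2*z^2 - 2*x^2*y*z - y*z^3 + x^3 + x*z^2 + 2*y*z - 3*x
next, tr(a b^2 a b^-1 a^-1 b) = tr(a^-1 b a b^2 a)*tr(b) - tr(a^-1 b a b^2 a b) = -x*y^2*z^2 + 2*x^2*y*z + y^3*z + y*z^3 - x^3 - x*y^2 - x*z^2 - 3*y*z + 3*x
next, tr(b^2 a b^-1 a^-1 b^-1 a) = tr(a b^2 a b^-1 a^-1)*tr(b) - tr(a b^2 a b^-1 a^-1 b) = x*y^2*z^2 - 2*x^2*y*z - y^3*z - y*z^3 + x^3 + x*y^2 + x*z^2 + 4*y*z - 3*x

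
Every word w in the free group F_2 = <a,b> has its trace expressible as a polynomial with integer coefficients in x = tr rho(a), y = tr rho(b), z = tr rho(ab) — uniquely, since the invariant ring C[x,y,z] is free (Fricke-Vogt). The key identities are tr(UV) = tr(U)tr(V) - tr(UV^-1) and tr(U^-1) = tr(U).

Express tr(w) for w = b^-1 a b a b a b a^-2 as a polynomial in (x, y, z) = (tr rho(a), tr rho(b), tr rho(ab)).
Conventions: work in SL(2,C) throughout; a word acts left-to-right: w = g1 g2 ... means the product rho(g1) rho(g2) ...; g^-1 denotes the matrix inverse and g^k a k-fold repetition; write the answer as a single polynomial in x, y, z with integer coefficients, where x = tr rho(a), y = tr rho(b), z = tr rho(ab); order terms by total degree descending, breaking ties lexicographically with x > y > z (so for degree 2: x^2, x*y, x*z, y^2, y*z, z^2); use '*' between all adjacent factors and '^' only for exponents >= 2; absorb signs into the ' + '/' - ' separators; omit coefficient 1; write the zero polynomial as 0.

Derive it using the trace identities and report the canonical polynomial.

and tr(b a b a) = tr(a b) * tr(a b) - tr(1)  (split on a) = z^2 - 2
tr(b a b) = tr(b) * tr(a b) - tr(a)  (reduce the b square) = y*z - x
tr(a b a b a) = tr(a) * tr(b a b a) - tr(b a b)  (reduce the a square) = x*z^2 - y*z - x
tr(b a b a b a) = tr(b a) * tr(b a b a) - tr(b^-1 a^-1)  (split on b) = z^3 - 3*z
next, tr(a b a) = tr(a) * tr(b a) - tr(b)  (reduce the a square) = x*z - y
and tr(b a b a b) = tr(b) * tr(a b a b) - tr(a b a)  (reduce the b square) = y*z^2 - x*z - y
tr(a b a b a b a) = tr(a) * tr(b a b a b a) - tr(b a b a b)  (reduce the a square) = x*z^3 - y*z^2 - 2*x*z + y
tr(a b a b a b a b) = tr(b a b a b a) * tr(b a) - tr(a b a b)  (split on b) = z^4 - 4*z^2 + 2
and tr(b^-1 a b a b a b a) = tr(a b a b a b a) * tr(b) - tr(a b a b a b a b)  (eliminate b^-1) = x*y*z^3 - y^2*z^2 - z^4 - 2*x*y*z + y^2 + 4*z^2 - 2
next, tr(b^-1 a b a b a b a^-1) = tr(b^-1 a b a b a b) * tr(a) - tr(b^-1 a b a b a b a)  (eliminate a^-1) = -x*y*z^3 + x^2*z^2 + y^2*z^2 + z^4 + x*y*z - x^2 - y^2 - 4*z^2 + 2
tr(b^-1 a b a b a b a^-2) = tr(b^-1 a b a b a b a^-1) * tr(a) - tr(b^-1 a b a b a b)  (eliminate a^-1) = -x^2*y*z^3 + x^3*z^2 + x*y^2*z^2 + x*z^4 + x^2*y*z - x^3 - x*y^2 - 5*x*z^2 + y*z + 3*x

-x^2*y*z^3 + x^3*z^2 + x*y^2*z^2 + x*z^4 + x^2*y*z - x^3 - x*y^2 - 5*x*z^2 + y*z + 3*x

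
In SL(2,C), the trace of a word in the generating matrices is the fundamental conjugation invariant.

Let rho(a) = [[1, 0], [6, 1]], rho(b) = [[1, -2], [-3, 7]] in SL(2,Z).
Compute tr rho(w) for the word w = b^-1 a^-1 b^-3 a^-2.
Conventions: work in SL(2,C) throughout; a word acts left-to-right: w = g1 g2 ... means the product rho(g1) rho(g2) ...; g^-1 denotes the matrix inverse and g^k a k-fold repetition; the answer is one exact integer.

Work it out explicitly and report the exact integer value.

4130

rho(b^-1) = [[7, 2], [3, 1]]
... * rho(a^-1) = [[1, 0], [-6, 1]]  ->  [[-5, 2], [-3, 1]]
... * rho(b^-1) = [[7, 2], [3, 1]]  ->  [[-29, -8], [-18, -5]]
... * rho(b^-1) = [[7, 2], [3, 1]]  ->  [[-227, -66], [-141, -41]]
... * rho(b^-1) = [[7, 2], [3, 1]]  ->  [[-1787, -520], [-1110, -323]]
... * rho(a^-1) = [[1, 0], [-6, 1]]  ->  [[1333, -520], [828, -323]]
... * rho(a^-1) = [[1, 0], [-6, 1]]  ->  [[4453, -520], [2766, -323]]
tr = 4453 + -323 = 4130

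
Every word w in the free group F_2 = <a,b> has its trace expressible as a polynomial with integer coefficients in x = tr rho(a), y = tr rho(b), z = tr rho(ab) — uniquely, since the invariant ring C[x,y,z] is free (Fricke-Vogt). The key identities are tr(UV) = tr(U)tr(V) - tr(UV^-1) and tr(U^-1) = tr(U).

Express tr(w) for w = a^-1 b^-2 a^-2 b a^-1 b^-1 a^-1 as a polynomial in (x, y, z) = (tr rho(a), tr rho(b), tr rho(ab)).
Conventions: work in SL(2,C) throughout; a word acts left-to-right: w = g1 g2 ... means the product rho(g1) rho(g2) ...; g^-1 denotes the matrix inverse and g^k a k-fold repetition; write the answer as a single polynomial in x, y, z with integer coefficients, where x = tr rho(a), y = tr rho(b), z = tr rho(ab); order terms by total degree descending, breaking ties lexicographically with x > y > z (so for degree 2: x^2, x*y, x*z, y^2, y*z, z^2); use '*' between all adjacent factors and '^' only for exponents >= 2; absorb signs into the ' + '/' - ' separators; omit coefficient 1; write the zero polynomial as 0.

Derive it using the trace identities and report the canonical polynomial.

and trace(b^-1) = trace(b) = y
next, trace(b^-1 a) = trace(a) trace(b) - trace(a b)  (eliminate b^-1) = x*y - z
trace(a^-1 b^-1) = trace(b^-1) trace(a) - trace(b^-1 a)  (eliminate a^-1) = z
trace(a^-1 b^-1 a^-1) = trace(a^-1 b^-1) trace(a) - trace(a^-1 b^-1 a)  (eliminate a^-1) = x*z - y
trace(a^-1 b^-1 a^-2) = trace(a^-1 b^-1 a^-1) trace(a) - trace(a^-1 b^-1)  (eliminate a^-1) = x^2*z - x*y - z
trace(a^-4 b^-1) = trace(a^-1 b^-1 a^-2) trace(a) - trace(a^-1 b^-1 a^-1)  (eliminate a^-1) = x^3*z - x^2*y - 2*x*z + y
trace(a^-2) = trace(a^-1) trace(a) - trace(1)  (eliminate a^-1) = x^2 - 2
trace(a^-3) = trace(a^-2) trace(a) - trace(a^-1)  (eliminate a^-1) = x^3 - 3*x
next, trace(a^-4) = trace(a^-3) trace(a) - trace(a^-2)  (eliminate a^-1) = x^4 - 4*x^2 + 2
next, trace(a^-2 b^-2 a^-2) = trace(a^-4 b^-1) trace(b) - trace(a^-4)  (eliminate b^-1) = x^3*y*z - x^4 - x^2*y^2 - 2*x*y*z + 4*x^2 + y^2 - 2
trace(a b a b) = trace(a b) trace(a b) - trace(1)  (split on a) = z^2 - 2
next, trace(b a b^-1 a) = trace(a b a) trace(b) - trace(a b a b)  (eliminate b^-1) = x*y*z - y^2 - z^2 + 2
next, trace(a^-1 b a b^-1) = trace(b a b^-1) trace(a) - trace(b a b^-1 a)  (eliminate a^-1) = -x*y*z + x^2 + y^2 + z^2 - 2
and trace(b^-1 a^-2 b a) = trace(a^-1 b a b^-1) trace(a) - trace(a^-1 b a b^-1 a)  (eliminate a^-1) = -x^2*y*z + x^3 + x*y^2 + x*z^2 - 3*x
trace(b^-1 a^-2 b a b^-1) = trace(b^-1 a^-2 b a) trace(b) - trace(b^-1 a^-2 b a b)  (eliminate b^-1) = -x^2*y^2*z + x^3*y + x*y^3 + x*y*z^2 - 4*x*y + z
trace(b^2 a) = trace(b) trace(a b) - trace(a)  (reduce the b square) = y*z - x
next, trace(b^2) = trace(b) trace(b) - trace(1)  (reduce the b square) = y^2 - 2
trace(b a^2 b) = trace(a) trace(b^2 a) - trace(b^2)  (reduce the a square) = x*y*z - x^2 - y^2 + 2
next, trace(b a^2 b a) = trace(a) trace(b a b a) - trace(b a b)  (reduce the a square) = x*z^2 - y*z - x
next, trace(b a^2 b a^-1) = trace(b a^2 b) trace(a) - trace(b a^2 b a)  (eliminate a^-1) = x^2*y*z - x^3 - x*y^2 - x*z^2 + y*z + 3*x
next, trace(a b a^-2 b a) = trace(b a^2 b a^-1) trace(a) - trace(b a^2 b)  (eliminate a^-1) = x^3*y*z - x^4 - x^2*y^2 - x^2*z^2 + 4*x^2 + y^2 - 2
trace(b a b a b) = trace(b) trace(a b a b) - trace(a b a)  (reduce the b square) = y*z^2 - x*z - y
and trace(b a b a b a) = trace(a b a b) trace(a b) - trace(b a)  (split on a) = z^3 - 3*z
next, trace(a^-1 b a b a b) = trace(b a b a b) trace(a) - trace(b a b a b a)  (eliminate a^-1) = x*y*z^2 - x^2*z - z^3 - x*y + 3*z
and trace(a b a^-2 b a b) = trace(a^-1 b a b a b) trace(a) - trace(a^-1 b a b a b a)  (eliminate a^-1) = x^2*y*z^2 - x^3*z - x*z^3 - x^2*y - y*z^2 + 4*x*z + y
trace(a^-2 b a b^-1 a b) = trace(a b a^-2 b a) trace(b) - trace(a b a^-2 b a b)  (eliminate b^-1) = x^3*y^2*z - x^4*y - x^2*y^3 - 2*x^2*y*z^2 + x^3*z + x*z^3 + 5*x^2*y + y^3 + y*z^2 - 4*x*z - 3*y
trace(b^-1 a^-2 b a b^-1 a) = trace(a^-2 b a b^-1 a) trace(b) - trace(a^-2 b a b^-1 a b)  (eliminate b^-1) = -x^3*y^2*z + x^4*y + x^2*y^3 + 2*x^2*y*z^2 - x^3*z - x*y^2*z - x*z^3 - 4*x^2*y + 4*x*z + y
trace(a^-1 b^-1 a^-2 b a b^-1) = trace(b^-1 a^-2 b a b^-1) trace(a) - trace(b^-1 a^-2 b a b^-1 a)  (eliminate a^-1) = -x^2*y*z^2 + x^3*z + x*y^2*z + x*z^3 - 3*x*z - y
and trace(b^-1 a^-2 b a b^-1 a^-2) = trace(a^-1 b^-1 a^-2 b a b^-1) trace(a) - trace(a^-1 b^-1 a^-2 b a b^-1 a)  (eliminate a^-1) = -x^3*y*z^2 + x^4*z + 2*x^2*y^2*z + x^2*z^3 - x^3*y - x*y^3 - x*y*z^2 - 3*x^2*z + 3*x*y - z
trace(a^-1 b a b^-1 a^-2) = trace(a^-1 b a b^-1 a^-1) trace(a) - trace(a^-1 b a b^-1)  (eliminate a^-1) = -x^3*y*z + x^4 + x^2*y^2 + x^2*z^2 + x*y*z - 4*x^2 - y^2 - z^2 + 2
trace(a^-2 b a b^-1 a^-2) = trace(a^-1 b a b^-1 a^-2) trace(a) - trace(a^-1 b a b^-1 a^-1)  (eliminate a^-1) = -x^4*y*z + x^5 + x^3*y^2 + x^3*z^2 + 2*x^2*y*z - 5*x^3 - 2*x*y^2 - 2*x*z^2 + 5*x
and trace(b^-1 a^-2 b^-2 a^-2 b a) = trace(b^-1 a^-2 b a b^-1 a^-2) trace(b) - trace(b^-1 a^-2 b a b^-1 a^-2 b)  (eliminate b^-1) = -x^3*y^2*z^2 + 2*x^4*y*z + 2*x^2*y^3*z + x^2*y*z^3 - x^5 - 2*x^3*y^2 - x^3*z^2 - x*y^4 - x*y^2*z^2 - 5*x^2*y*z + 5*x^3 + 5*x*y^2 + 2*x*z^2 - y*z - 5*x
trace(a^-1 b^-2 a^-2 b a^-1 b^-1 a^-1) = trace(b^-1 a^-2 b^-2 a^-2 b) trace(a) - trace(b^-1 a^-2 b^-2 a^-2 b a)  (eliminate a^-1) = x^3*y^2*z^2 - x^4*y*z - 2*x^2*y^3*z - x^2*y*z^3 + x^3*y^2 + x^3*z^2 + x*y^4 + x*y^2*z^2 + 3*x^2*y*z - x^3 - 4*x*y^2 - 2*x*z^2 + y*z + 3*x

x^3*y^2*z^2 - x^4*y*z - 2*x^2*y^3*z - x^2*y*z^3 + x^3*y^2 + x^3*z^2 + x*y^4 + x*y^2*z^2 + 3*x^2*y*z - x^3 - 4*x*y^2 - 2*x*z^2 + y*z + 3*x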